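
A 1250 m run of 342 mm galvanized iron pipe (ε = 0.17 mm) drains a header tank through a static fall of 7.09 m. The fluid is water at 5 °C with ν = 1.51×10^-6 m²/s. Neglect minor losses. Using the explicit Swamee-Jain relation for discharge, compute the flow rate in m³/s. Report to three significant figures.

Q ≈ 0.133 m³/s

Swamee-Jain (Type II): Q = -0.965·√(gD⁵h_f/L)·ln[ε/(3.7D) + √(3.17ν²L/(gD³h_f))]
√(gD⁵h_f/L) = √(9.81·0.342⁵·7.09/1250) = 0.01613
ε/(3.7D) = 1.34×10^-4; √(3.17ν²L/(gD³h_f)) = 5.70×10^-5
Q = -0.965·0.01613·ln(1.913×10^-4) = 0.1333 m³/s
Check: V = 1.45 m/s, Re = 3.29×10^5, f = 0.01820, h_f = 7.14 m ≈ 7.09 m ✓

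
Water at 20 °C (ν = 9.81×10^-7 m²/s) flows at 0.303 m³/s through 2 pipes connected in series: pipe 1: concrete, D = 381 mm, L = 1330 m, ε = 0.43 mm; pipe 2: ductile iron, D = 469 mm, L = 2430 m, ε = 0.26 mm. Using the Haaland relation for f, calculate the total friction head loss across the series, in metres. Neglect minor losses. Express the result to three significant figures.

Pipe 1: V = 2.658 m/s, Re = 1.03×10^6, ε/D = 0.00113, f = 0.02050, h_1 = f(L/D)V²/2g = 25.77 m
Pipe 2: V = 1.754 m/s, Re = 8.39×10^5, ε/D = 5.54×10^-4, f = 0.01761, h_2 = f(L/D)V²/2g = 14.31 m
Series → Q common, losses add: H = Σh = 40.07 m

H ≈ 40.1 m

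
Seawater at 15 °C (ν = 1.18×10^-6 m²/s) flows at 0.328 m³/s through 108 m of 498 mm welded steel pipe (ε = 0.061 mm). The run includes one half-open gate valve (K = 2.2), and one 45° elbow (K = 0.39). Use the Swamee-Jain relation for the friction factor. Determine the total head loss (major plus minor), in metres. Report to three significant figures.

V = 4Q/(πD²) = 1.684 m/s; V²/2g = 0.1445 m
Re = 7.11×10^5, ε/D = 1.22×10^-4 → f = 0.01422 (Swamee-Jain)
Major: h_f = f(L/D)·V²/2g = 0.01422·216.9·0.1445 = 0.4458 m
Minor: ΣK = 2.59; h_m = ΣK·V²/2g = 0.3743 m
Total H_L = 0.4458 + 0.3743 = 0.8201 m

H_L ≈ 0.820 m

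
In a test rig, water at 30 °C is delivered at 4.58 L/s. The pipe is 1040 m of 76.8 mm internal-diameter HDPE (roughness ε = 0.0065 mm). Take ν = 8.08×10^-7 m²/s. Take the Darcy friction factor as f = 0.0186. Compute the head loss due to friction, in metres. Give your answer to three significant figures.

V = 4Q/(πD²) = 4·0.00458/(π·0.0768²) = 0.9887 m/s
h_f = f(L/D)V²/(2g) = 0.01860·(1040/0.0768)·0.9887²/(2·9.81) = 12.55 m

h_f ≈ 12.5 m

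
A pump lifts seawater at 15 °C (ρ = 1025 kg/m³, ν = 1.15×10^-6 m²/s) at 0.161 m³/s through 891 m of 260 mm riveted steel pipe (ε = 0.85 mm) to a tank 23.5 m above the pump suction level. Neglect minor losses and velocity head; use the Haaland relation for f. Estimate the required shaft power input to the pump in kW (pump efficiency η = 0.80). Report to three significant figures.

P_shaft ≈ 135 kW

V = 4Q/(πD²) = 3.032 m/s; Re = 6.86×10^5; ε/D = 0.00327; f = 0.02703
h_f = f(L/D)V²/2g = 43.42 m
Total head H = z + h_f = 23.5 + 43.42 = 66.92 m
P_hyd = ρgQH = 1025·9.81·0.161·66.92 = 108.3 kW
P_shaft = P_hyd/η = 108.3/0.80 = 135.4 kW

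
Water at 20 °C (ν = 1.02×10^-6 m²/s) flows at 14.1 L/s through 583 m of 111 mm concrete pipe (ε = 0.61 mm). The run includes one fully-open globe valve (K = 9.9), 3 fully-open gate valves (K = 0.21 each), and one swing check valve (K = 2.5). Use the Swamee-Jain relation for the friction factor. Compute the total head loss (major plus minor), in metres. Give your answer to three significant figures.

V = 4Q/(πD²) = 1.457 m/s; V²/2g = 0.1082 m
Re = 1.59×10^5, ε/D = 0.00550 → f = 0.03201 (Swamee-Jain)
Major: h_f = f(L/D)·V²/2g = 0.03201·5252·0.1082 = 18.19 m
Minor: ΣK = 13.0; h_m = ΣK·V²/2g = 1.410 m
Total H_L = 18.19 + 1.410 = 19.60 m

H_L ≈ 19.6 m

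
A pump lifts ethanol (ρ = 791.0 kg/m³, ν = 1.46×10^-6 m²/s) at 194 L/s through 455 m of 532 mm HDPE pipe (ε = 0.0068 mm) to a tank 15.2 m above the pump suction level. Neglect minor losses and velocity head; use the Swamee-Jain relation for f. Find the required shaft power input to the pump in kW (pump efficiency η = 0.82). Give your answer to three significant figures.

P_shaft ≈ 28.8 kW

V = 4Q/(πD²) = 0.8727 m/s; Re = 3.18×10^5; ε/D = 1.28×10^-5; f = 0.01437
h_f = f(L/D)V²/2g = 0.4772 m
Total head H = z + h_f = 15.2 + 0.4772 = 15.68 m
P_hyd = ρgQH = 791.0·9.81·0.194·15.68 = 23.60 kW
P_shaft = P_hyd/η = 23.60/0.82 = 28.78 kW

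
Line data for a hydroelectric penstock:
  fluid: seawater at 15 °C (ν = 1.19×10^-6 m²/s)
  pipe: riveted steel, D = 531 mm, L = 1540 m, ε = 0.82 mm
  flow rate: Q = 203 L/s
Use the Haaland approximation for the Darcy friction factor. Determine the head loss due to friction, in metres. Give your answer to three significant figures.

h_f ≈ 2.78 m

V = 4Q/(πD²) = 4·0.203/(π·0.531²) = 0.9167 m/s
Re = VD/ν = 0.9167·0.531/1.19×10^-6 = 4.09×10^5 → turbulent
ε/D = 0.82/531 = 0.00154
Haaland: f = 0.02240
h_f = f(L/D)V²/(2g) = 0.02240·(1540/0.531)·0.9167²/(2·9.81) = 2.783 m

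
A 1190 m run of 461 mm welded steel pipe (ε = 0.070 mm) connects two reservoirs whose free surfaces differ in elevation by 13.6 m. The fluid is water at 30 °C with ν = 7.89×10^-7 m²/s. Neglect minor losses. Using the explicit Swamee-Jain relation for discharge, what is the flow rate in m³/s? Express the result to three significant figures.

Q ≈ 0.458 m³/s

Swamee-Jain (Type II): Q = -0.965·√(gD⁵h_f/L)·ln[ε/(3.7D) + √(3.17ν²L/(gD³h_f))]
√(gD⁵h_f/L) = √(9.81·0.461⁵·13.6/1190) = 0.04832
ε/(3.7D) = 4.10×10^-5; √(3.17ν²L/(gD³h_f)) = 1.34×10^-5
Q = -0.965·0.04832·ln(5.444×10^-5) = 0.4578 m³/s
Check: V = 2.74 m/s, Re = 1.60×10^6, f = 0.01383, h_f = 13.7 m ≈ 13.6 m ✓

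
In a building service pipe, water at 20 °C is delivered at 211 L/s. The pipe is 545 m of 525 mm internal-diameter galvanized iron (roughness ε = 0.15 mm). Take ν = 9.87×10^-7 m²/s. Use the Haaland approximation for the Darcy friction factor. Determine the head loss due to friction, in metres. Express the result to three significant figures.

V = 4Q/(πD²) = 4·0.211/(π·0.525²) = 0.9747 m/s
Re = VD/ν = 0.9747·0.525/9.87×10^-7 = 5.18×10^5 → turbulent
ε/D = 0.15/525 = 2.86×10^-4
Haaland: f = 0.01600
h_f = f(L/D)V²/(2g) = 0.01600·(545/0.525)·0.9747²/(2·9.81) = 0.8043 m

h_f ≈ 0.804 m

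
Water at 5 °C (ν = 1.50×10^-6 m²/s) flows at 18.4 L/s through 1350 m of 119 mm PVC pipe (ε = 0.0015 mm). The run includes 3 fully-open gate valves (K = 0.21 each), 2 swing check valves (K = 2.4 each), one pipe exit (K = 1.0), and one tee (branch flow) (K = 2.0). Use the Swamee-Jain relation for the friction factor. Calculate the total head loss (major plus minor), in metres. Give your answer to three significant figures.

H_L ≈ 28.0 m

V = 4Q/(πD²) = 1.654 m/s; V²/2g = 0.1395 m
Re = 1.31×10^5, ε/D = 1.26×10^-5 → f = 0.01698 (Swamee-Jain)
Major: h_f = f(L/D)·V²/2g = 0.01698·11345·0.1395 = 26.87 m
Minor: ΣK = 8.43; h_m = ΣK·V²/2g = 1.176 m
Total H_L = 26.87 + 1.176 = 28.05 m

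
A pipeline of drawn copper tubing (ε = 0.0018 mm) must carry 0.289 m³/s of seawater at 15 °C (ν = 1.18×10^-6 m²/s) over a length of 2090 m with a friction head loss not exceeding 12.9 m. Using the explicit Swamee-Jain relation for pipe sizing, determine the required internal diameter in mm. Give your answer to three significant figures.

D ≈ 430 mm

Swamee-Jain (Type III): D = 0.66·[ε^1.25·(LQ²/(gh_f))^4.75 + ν·Q^9.4·(L/(gh_f))^5.2]^0.04
LQ²/(gh_f) = 1.379; L/(gh_f) = 16.52
Term 1 = ε^1.25·(…)^4.75 = 3.04×10^-7; Term 2 = ν·Q^9.4·(…)^5.2 = 2.17×10^-5
D = 0.66·(3.04×10^-7 + 2.17×10^-5)^0.04 = 0.4298 m = 430 mm
Check: V = 1.99 m/s, Re = 7.26×10^5, f = 0.01235, h_f = 12.1 m ≈ 12.9 m ✓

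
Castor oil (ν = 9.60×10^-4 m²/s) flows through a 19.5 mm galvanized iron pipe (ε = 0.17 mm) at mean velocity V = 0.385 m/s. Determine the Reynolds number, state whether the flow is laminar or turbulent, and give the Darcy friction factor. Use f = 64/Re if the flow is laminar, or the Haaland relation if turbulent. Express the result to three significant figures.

Re ≈ 7.82; laminar; f = 64/Re ≈ 8.18

Re = VD/ν = 0.3850·0.0195/9.60×10^-4 = 7.82
Re < 2300 → laminar → f = 64/Re = 8.184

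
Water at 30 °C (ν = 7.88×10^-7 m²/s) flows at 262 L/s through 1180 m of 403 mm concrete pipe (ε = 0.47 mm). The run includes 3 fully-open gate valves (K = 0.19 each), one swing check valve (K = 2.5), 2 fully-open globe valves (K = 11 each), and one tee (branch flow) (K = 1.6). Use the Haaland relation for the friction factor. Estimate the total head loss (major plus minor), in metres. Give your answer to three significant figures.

H_L ≈ 18.7 m

V = 4Q/(πD²) = 2.054 m/s; V²/2g = 0.2150 m
Re = 1.05×10^6, ε/D = 0.00117 → f = 0.02066 (Haaland)
Major: h_f = f(L/D)·V²/2g = 0.02066·2928·0.2150 = 13.01 m
Minor: ΣK = 26.7; h_m = ΣK·V²/2g = 5.735 m
Total H_L = 13.01 + 5.735 = 18.74 m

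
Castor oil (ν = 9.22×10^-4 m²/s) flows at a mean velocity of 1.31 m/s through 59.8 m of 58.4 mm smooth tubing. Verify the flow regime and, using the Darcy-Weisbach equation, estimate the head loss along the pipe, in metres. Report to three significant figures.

h_f ≈ 69.1 m

Re = VD/ν = 1.31·0.05840/9.22×10^-4 = 83.0 → laminar (Re < 2300)
f = 64/Re = 0.7713
h_f = f(L/D)V²/(2g) = 0.7713·(59.8/0.05840)·1.31²/(2·9.81) = 69.08 m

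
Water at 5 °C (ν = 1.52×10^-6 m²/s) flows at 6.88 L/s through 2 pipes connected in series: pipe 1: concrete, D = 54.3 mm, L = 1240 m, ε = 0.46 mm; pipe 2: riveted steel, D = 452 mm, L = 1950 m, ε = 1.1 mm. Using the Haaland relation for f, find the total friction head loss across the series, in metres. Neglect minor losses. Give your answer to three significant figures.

H ≈ 375 m

Pipe 1: V = 2.971 m/s, Re = 1.06×10^5, ε/D = 0.00847, f = 0.03652, h_1 = f(L/D)V²/2g = 375.2 m
Pipe 2: V = 0.04288 m/s, Re = 1.28×10^4, ε/D = 0.00243, f = 0.03257, h_2 = f(L/D)V²/2g = 0.01317 m
Series → Q common, losses add: H = Σh = 375.2 m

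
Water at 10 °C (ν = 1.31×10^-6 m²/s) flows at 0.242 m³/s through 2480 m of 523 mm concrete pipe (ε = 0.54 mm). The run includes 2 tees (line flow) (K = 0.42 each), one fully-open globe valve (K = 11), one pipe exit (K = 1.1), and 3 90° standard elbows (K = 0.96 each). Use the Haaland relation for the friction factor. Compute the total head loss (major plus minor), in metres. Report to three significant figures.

H_L ≈ 7.28 m

V = 4Q/(πD²) = 1.126 m/s; V²/2g = 0.06468 m
Re = 4.50×10^5, ε/D = 0.00103 → f = 0.02039 (Haaland)
Major: h_f = f(L/D)·V²/2g = 0.02039·4742·0.06468 = 6.255 m
Minor: ΣK = 15.8; h_m = ΣK·V²/2g = 1.023 m
Total H_L = 6.255 + 1.023 = 7.278 m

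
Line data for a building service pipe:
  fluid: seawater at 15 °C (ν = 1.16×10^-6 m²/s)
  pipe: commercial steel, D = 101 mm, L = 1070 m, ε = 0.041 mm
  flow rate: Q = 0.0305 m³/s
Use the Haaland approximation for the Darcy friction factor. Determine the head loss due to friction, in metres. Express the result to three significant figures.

V = 4Q/(πD²) = 4·0.0305/(π·0.101²) = 3.807 m/s
Re = VD/ν = 3.807·0.101/1.16×10^-6 = 3.31×10^5 → turbulent
ε/D = 0.041/101 = 4.06×10^-4
Haaland: f = 0.01738
h_f = f(L/D)V²/(2g) = 0.01738·(1070/0.101)·3.807²/(2·9.81) = 136.0 m

h_f ≈ 136 m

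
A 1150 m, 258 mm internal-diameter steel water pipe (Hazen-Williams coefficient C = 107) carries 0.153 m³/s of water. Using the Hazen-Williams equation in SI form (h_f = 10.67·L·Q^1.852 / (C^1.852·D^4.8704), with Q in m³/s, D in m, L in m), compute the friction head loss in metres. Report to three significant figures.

h_f ≈ 48.5 m

h_f = 10.67·1150·0.153^1.852 / (107^1.852·0.258^4.8704) = 48.54 m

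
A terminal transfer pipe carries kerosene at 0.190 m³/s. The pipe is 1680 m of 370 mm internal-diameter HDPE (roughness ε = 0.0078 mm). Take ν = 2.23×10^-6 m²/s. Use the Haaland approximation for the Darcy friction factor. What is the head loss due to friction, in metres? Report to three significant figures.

V = 4Q/(πD²) = 4·0.190/(π·0.370²) = 1.767 m/s
Re = VD/ν = 1.767·0.370/2.23×10^-6 = 2.93×10^5 → turbulent
ε/D = 0.0078/370 = 2.11×10^-5
Haaland: f = 0.01458
h_f = f(L/D)V²/(2g) = 0.01458·(1680/0.370)·1.767²/(2·9.81) = 10.53 m

h_f ≈ 10.5 m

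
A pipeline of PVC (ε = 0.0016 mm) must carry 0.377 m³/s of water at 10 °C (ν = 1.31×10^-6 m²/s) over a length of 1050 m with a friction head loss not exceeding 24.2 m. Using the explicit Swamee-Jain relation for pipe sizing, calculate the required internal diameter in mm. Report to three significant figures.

Swamee-Jain (Type III): D = 0.66·[ε^1.25·(LQ²/(gh_f))^4.75 + ν·Q^9.4·(L/(gh_f))^5.2]^0.04
LQ²/(gh_f) = 0.6286; L/(gh_f) = 4.423
Term 1 = ε^1.25·(…)^4.75 = 6.27×10^-9; Term 2 = ν·Q^9.4·(…)^5.2 = 3.11×10^-7
D = 0.66·(6.27×10^-9 + 3.11×10^-7)^0.04 = 0.3627 m = 363 mm
Check: V = 3.65 m/s, Re = 1.01×10^6, f = 0.01170, h_f = 23.0 m ≈ 24.2 m ✓

D ≈ 363 mm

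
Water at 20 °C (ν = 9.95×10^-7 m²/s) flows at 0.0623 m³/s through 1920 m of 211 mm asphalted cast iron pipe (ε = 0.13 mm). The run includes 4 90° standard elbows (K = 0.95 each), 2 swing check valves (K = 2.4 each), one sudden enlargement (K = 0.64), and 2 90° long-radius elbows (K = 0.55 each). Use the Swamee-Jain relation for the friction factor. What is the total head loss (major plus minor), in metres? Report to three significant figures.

H_L ≈ 29.2 m

V = 4Q/(πD²) = 1.782 m/s; V²/2g = 0.1618 m
Re = 3.78×10^5, ε/D = 6.16×10^-4 → f = 0.01872 (Swamee-Jain)
Major: h_f = f(L/D)·V²/2g = 0.01872·9100·0.1618 = 27.55 m
Minor: ΣK = 10.3; h_m = ΣK·V²/2g = 1.673 m
Total H_L = 27.55 + 1.673 = 29.23 m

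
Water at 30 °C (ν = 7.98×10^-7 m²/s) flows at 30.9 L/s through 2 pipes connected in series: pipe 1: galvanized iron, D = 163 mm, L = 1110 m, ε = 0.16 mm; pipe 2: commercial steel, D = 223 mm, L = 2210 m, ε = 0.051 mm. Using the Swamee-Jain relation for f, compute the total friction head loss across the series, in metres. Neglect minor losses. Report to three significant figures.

Pipe 1: V = 1.481 m/s, Re = 3.02×10^5, ε/D = 9.82×10^-4, f = 0.02066, h_1 = f(L/D)V²/2g = 15.73 m
Pipe 2: V = 0.7912 m/s, Re = 2.21×10^5, ε/D = 2.29×10^-4, f = 0.01712, h_2 = f(L/D)V²/2g = 5.411 m
Series → Q common, losses add: H = Σh = 21.14 m

H ≈ 21.1 m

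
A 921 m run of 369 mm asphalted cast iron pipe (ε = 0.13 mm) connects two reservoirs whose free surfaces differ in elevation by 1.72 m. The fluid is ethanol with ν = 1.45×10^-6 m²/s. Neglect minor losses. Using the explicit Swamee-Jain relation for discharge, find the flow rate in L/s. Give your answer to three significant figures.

Q ≈ 93.1 L/s

Swamee-Jain (Type II): Q = -0.965·√(gD⁵h_f/L)·ln[ε/(3.7D) + √(3.17ν²L/(gD³h_f))]
√(gD⁵h_f/L) = √(9.81·0.369⁵·1.72/921) = 0.01120
ε/(3.7D) = 9.52×10^-5; √(3.17ν²L/(gD³h_f)) = 8.51×10^-5
Q = -0.965·0.01120·ln(1.803×10^-4) = 0.09313 m³/s
Check: V = 0.871 m/s, Re = 2.22×10^5, f = 0.01792, h_f = 1.73 m ≈ 1.72 m ✓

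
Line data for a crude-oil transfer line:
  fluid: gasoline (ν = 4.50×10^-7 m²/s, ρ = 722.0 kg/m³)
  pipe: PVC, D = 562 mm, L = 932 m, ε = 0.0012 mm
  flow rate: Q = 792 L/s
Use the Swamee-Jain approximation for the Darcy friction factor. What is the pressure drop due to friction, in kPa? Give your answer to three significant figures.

V = 4Q/(πD²) = 4·0.792/(π·0.562²) = 3.193 m/s
Re = VD/ν = 3.193·0.562/4.50×10^-7 = 3.99×10^6 → turbulent
ε/D = 0.0012/562 = 2.14×10^-6
Swamee-Jain: f = 0.009444
h_f = f(L/D)V²/(2g) = 0.009444·(932/0.562)·3.193²/(2·9.81) = 8.137 m
Δp = ρg·h_f = 722.0·9.81·8.137 = 57.63 kPa

Δp ≈ 57.6 kPa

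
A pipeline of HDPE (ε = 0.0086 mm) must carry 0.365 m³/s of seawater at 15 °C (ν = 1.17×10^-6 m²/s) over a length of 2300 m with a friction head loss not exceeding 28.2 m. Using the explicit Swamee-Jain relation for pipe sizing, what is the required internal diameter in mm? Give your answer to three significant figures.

Swamee-Jain (Type III): D = 0.66·[ε^1.25·(LQ²/(gh_f))^4.75 + ν·Q^9.4·(L/(gh_f))^5.2]^0.04
LQ²/(gh_f) = 1.108; L/(gh_f) = 8.314
Term 1 = ε^1.25·(…)^4.75 = 7.57×10^-7; Term 2 = ν·Q^9.4·(…)^5.2 = 5.45×10^-6
D = 0.66·(7.57×10^-7 + 5.45×10^-6)^0.04 = 0.4086 m = 409 mm
Check: V = 2.78 m/s, Re = 9.72×10^5, f = 0.01215, h_f = 27.0 m ≈ 28.2 m ✓

D ≈ 409 mm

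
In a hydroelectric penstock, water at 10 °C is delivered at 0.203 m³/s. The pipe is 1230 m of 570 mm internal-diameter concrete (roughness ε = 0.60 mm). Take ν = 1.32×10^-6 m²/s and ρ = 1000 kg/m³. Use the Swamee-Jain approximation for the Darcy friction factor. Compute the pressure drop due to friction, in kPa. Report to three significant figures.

V = 4Q/(πD²) = 4·0.203/(π·0.570²) = 0.7955 m/s
Re = VD/ν = 0.7955·0.570/1.32×10^-6 = 3.44×10^5 → turbulent
ε/D = 0.60/570 = 0.00105
Swamee-Jain: f = 0.02085
h_f = f(L/D)V²/(2g) = 0.02085·(1230/0.570)·0.7955²/(2·9.81) = 1.451 m
Δp = ρg·h_f = 1000·9.81·1.451 = 14.23 kPa

Δp ≈ 14.2 kPa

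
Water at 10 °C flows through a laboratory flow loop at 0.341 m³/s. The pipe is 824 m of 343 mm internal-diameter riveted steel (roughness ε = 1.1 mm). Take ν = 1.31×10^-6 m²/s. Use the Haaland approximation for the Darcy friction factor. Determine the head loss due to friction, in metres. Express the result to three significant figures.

h_f ≈ 44.8 m

V = 4Q/(πD²) = 4·0.341/(π·0.343²) = 3.690 m/s
Re = VD/ν = 3.690·0.343/1.31×10^-6 = 9.66×10^5 → turbulent
ε/D = 1.1/343 = 0.00321
Haaland: f = 0.02684
h_f = f(L/D)V²/(2g) = 0.02684·(824/0.343)·3.690²/(2·9.81) = 44.75 m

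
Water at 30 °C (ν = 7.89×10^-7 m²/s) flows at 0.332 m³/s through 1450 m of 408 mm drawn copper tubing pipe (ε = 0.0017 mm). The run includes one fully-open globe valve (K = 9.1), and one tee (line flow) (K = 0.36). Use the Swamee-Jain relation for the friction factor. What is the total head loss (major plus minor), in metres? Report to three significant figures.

V = 4Q/(πD²) = 2.539 m/s; V²/2g = 0.3287 m
Re = 1.31×10^6, ε/D = 4.17×10^-6 → f = 0.01122 (Swamee-Jain)
Major: h_f = f(L/D)·V²/2g = 0.01122·3554·0.3287 = 13.10 m
Minor: ΣK = 9.46; h_m = ΣK·V²/2g = 3.109 m
Total H_L = 13.10 + 3.109 = 16.21 m

H_L ≈ 16.2 m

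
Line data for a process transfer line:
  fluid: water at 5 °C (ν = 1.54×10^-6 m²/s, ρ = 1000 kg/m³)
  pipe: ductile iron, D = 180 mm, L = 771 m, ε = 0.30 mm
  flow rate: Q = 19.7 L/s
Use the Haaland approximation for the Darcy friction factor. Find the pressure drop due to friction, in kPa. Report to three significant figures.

Δp ≈ 31.1 kPa

V = 4Q/(πD²) = 4·0.0197/(π·0.180²) = 0.7742 m/s
Re = VD/ν = 0.7742·0.180/1.54×10^-6 = 9.05×10^4 → turbulent
ε/D = 0.30/180 = 0.00167
Haaland: f = 0.02422
h_f = f(L/D)V²/(2g) = 0.02422·(771/0.180)·0.7742²/(2·9.81) = 3.169 m
Δp = ρg·h_f = 1000·9.81·3.169 = 31.09 kPa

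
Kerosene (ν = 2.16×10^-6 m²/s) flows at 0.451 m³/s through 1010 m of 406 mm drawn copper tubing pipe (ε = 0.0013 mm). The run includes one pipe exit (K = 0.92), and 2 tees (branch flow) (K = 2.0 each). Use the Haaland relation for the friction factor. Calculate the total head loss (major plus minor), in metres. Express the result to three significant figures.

H_L ≈ 22.3 m

V = 4Q/(πD²) = 3.484 m/s; V²/2g = 0.6185 m
Re = 6.55×10^5, ε/D = 3.20×10^-6 → f = 0.01250 (Haaland)
Major: h_f = f(L/D)·V²/2g = 0.01250·2488·0.6185 = 19.23 m
Minor: ΣK = 4.92; h_m = ΣK·V²/2g = 3.043 m
Total H_L = 19.23 + 3.043 = 22.27 m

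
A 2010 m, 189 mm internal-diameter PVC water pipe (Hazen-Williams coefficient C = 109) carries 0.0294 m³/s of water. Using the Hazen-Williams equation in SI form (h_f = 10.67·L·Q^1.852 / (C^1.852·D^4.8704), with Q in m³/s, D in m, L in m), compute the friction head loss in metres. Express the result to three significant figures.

h_f = 10.67·2010·0.0294^1.852 / (109^1.852·0.189^4.8704) = 17.59 m

h_f ≈ 17.6 m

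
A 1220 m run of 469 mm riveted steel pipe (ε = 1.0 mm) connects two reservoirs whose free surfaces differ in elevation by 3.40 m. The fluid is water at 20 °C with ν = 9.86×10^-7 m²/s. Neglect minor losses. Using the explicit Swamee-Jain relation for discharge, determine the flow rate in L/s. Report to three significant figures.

Swamee-Jain (Type II): Q = -0.965·√(gD⁵h_f/L)·ln[ε/(3.7D) + √(3.17ν²L/(gD³h_f))]
√(gD⁵h_f/L) = √(9.81·0.469⁵·3.40/1220) = 0.02491
ε/(3.7D) = 5.76×10^-4; √(3.17ν²L/(gD³h_f)) = 3.31×10^-5
Q = -0.965·0.02491·ln(6.093×10^-4) = 0.1779 m³/s
Check: V = 1.03 m/s, Re = 4.90×10^5, f = 0.02430, h_f = 3.42 m ≈ 3.40 m ✓

Q ≈ 178 L/s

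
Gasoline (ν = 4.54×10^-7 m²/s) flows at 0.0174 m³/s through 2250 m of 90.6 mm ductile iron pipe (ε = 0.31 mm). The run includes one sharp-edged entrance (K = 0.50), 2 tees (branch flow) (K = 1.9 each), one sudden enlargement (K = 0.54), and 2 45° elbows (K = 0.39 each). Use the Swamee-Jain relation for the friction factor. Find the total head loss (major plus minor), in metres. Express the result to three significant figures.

H_L ≈ 256 m

V = 4Q/(πD²) = 2.699 m/s; V²/2g = 0.3713 m
Re = 5.39×10^5, ε/D = 0.00342 → f = 0.02749 (Swamee-Jain)
Major: h_f = f(L/D)·V²/2g = 0.02749·24834·0.3713 = 253.5 m
Minor: ΣK = 5.62; h_m = ΣK·V²/2g = 2.087 m
Total H_L = 253.5 + 2.087 = 255.6 m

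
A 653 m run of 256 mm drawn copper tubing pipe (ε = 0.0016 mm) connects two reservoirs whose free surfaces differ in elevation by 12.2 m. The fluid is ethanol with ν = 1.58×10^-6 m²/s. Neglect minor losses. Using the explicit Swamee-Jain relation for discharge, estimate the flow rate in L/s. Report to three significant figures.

Q ≈ 135 L/s

Swamee-Jain (Type II): Q = -0.965·√(gD⁵h_f/L)·ln[ε/(3.7D) + √(3.17ν²L/(gD³h_f))]
√(gD⁵h_f/L) = √(9.81·0.256⁵·12.2/653) = 0.01420
ε/(3.7D) = 1.69×10^-6; √(3.17ν²L/(gD³h_f)) = 5.07×10^-5
Q = -0.965·0.01420·ln(5.242×10^-5) = 0.1350 m³/s
Check: V = 2.62 m/s, Re = 4.25×10^5, f = 0.01357, h_f = 12.1 m ≈ 12.2 m ✓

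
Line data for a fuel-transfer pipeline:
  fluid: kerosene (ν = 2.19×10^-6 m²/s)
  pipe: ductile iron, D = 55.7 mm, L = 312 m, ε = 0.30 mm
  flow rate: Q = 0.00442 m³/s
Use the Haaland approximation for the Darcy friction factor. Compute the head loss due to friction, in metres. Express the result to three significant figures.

h_f ≈ 30.8 m

V = 4Q/(πD²) = 4·0.00442/(π·0.0557²) = 1.814 m/s
Re = VD/ν = 1.814·0.0557/2.19×10^-6 = 4.61×10^4 → turbulent
ε/D = 0.30/55.7 = 0.00539
Haaland: f = 0.03283
h_f = f(L/D)V²/(2g) = 0.03283·(312/0.0557)·1.814²/(2·9.81) = 30.84 m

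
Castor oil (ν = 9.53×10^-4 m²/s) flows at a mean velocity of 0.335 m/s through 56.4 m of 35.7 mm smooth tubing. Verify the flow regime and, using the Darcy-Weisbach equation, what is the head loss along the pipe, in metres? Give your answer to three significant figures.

Re = VD/ν = 0.335·0.03570/9.53×10^-4 = 12.5 → laminar (Re < 2300)
f = 64/Re = 5.100
h_f = f(L/D)V²/(2g) = 5.100·(56.4/0.03570)·0.335²/(2·9.81) = 46.09 m

h_f ≈ 46.1 m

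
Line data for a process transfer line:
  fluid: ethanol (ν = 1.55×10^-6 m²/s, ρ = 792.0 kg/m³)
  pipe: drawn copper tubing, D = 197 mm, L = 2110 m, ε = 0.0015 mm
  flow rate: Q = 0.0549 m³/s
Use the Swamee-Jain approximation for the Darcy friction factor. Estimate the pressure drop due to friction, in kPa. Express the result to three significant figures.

Δp ≈ 209 kPa

V = 4Q/(πD²) = 4·0.0549/(π·0.197²) = 1.801 m/s
Re = VD/ν = 1.801·0.197/1.55×10^-6 = 2.29×10^5 → turbulent
ε/D = 0.0015/197 = 7.61×10^-6
Swamee-Jain: f = 0.01521
h_f = f(L/D)V²/(2g) = 0.01521·(2110/0.197)·1.801²/(2·9.81) = 26.93 m
Δp = ρg·h_f = 792.0·9.81·26.93 = 209.3 kPa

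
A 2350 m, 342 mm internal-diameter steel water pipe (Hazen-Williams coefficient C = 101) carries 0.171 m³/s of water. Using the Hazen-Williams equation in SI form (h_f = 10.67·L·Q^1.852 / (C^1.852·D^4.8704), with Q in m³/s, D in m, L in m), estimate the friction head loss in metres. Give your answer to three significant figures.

h_f ≈ 34.4 m

h_f = 10.67·2350·0.171^1.852 / (101^1.852·0.342^4.8704) = 34.37 m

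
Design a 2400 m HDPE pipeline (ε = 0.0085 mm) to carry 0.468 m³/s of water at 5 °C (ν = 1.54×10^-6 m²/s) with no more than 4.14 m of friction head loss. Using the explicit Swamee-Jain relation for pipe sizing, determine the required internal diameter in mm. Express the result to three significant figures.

D ≈ 680 mm

Swamee-Jain (Type III): D = 0.66·[ε^1.25·(LQ²/(gh_f))^4.75 + ν·Q^9.4·(L/(gh_f))^5.2]^0.04
LQ²/(gh_f) = 12.94; L/(gh_f) = 59.09
Term 1 = ε^1.25·(…)^4.75 = 0.0879; Term 2 = ν·Q^9.4·(…)^5.2 = 1.99
D = 0.66·(0.0879 + 1.99)^0.04 = 0.6797 m = 680 mm
Check: V = 1.29 m/s, Re = 5.69×10^5, f = 0.01301, h_f = 3.90 m ≈ 4.14 m ✓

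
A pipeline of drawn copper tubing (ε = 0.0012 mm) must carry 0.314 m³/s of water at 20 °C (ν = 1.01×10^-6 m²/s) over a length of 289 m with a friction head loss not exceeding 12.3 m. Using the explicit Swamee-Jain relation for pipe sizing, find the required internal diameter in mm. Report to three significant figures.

Swamee-Jain (Type III): D = 0.66·[ε^1.25·(LQ²/(gh_f))^4.75 + ν·Q^9.4·(L/(gh_f))^5.2]^0.04
LQ²/(gh_f) = 0.2361; L/(gh_f) = 2.395
Term 1 = ε^1.25·(…)^4.75 = 4.18×10^-11; Term 2 = ν·Q^9.4·(…)^5.2 = 1.77×10^-9
D = 0.66·(4.18×10^-11 + 1.77×10^-9)^0.04 = 0.2950 m = 295 mm
Check: V = 4.59 m/s, Re = 1.34×10^6, f = 0.01118, h_f = 11.8 m ≈ 12.3 m ✓

D ≈ 295 mm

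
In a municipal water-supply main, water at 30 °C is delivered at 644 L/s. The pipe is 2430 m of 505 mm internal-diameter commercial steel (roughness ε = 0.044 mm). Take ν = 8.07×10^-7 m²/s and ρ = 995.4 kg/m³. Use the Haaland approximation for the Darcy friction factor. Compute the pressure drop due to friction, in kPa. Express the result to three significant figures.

V = 4Q/(πD²) = 4·0.644/(π·0.505²) = 3.215 m/s
Re = VD/ν = 3.215·0.505/8.07×10^-7 = 2.01×10^6 → turbulent
ε/D = 0.044/505 = 8.71×10^-5
Haaland: f = 0.01250
h_f = f(L/D)V²/(2g) = 0.01250·(2430/0.505)·3.215²/(2·9.81) = 31.68 m
Δp = ρg·h_f = 995.4·9.81·31.68 = 309.4 kPa

Δp ≈ 309 kPa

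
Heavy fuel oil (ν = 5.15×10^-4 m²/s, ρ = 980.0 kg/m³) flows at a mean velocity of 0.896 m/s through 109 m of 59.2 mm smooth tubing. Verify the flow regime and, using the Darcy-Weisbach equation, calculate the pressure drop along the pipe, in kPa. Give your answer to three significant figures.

Re = VD/ν = 0.896·0.05920/5.15×10^-4 = 103 → laminar (Re < 2300)
f = 64/Re = 0.6214
h_f = f(L/D)V²/(2g) = 0.6214·(109/0.05920)·0.896²/(2·9.81) = 46.81 m
Δp = ρg·h_f = 980.0·9.81·46.81 = 450.1 kPa

Δp ≈ 450 kPa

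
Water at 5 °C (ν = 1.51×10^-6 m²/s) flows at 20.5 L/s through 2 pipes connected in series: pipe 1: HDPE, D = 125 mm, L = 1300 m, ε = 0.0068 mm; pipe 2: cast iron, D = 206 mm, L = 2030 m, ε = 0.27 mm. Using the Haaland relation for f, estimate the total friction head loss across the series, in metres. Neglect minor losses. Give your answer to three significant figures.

Pipe 1: V = 1.670 m/s, Re = 1.38×10^5, ε/D = 5.44×10^-5, f = 0.01696, h_1 = f(L/D)V²/2g = 25.09 m
Pipe 2: V = 0.6151 m/s, Re = 8.39×10^4, ε/D = 0.00131, f = 0.02332, h_2 = f(L/D)V²/2g = 4.431 m
Series → Q common, losses add: H = Σh = 29.52 m

H ≈ 29.5 m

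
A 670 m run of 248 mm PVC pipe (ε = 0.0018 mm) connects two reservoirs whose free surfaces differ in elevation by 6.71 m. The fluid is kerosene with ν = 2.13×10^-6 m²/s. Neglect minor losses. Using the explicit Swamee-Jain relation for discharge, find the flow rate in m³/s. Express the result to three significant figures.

Q ≈ 0.0853 m³/s

Swamee-Jain (Type II): Q = -0.965·√(gD⁵h_f/L)·ln[ε/(3.7D) + √(3.17ν²L/(gD³h_f))]
√(gD⁵h_f/L) = √(9.81·0.248⁵·6.71/670) = 0.009600
ε/(3.7D) = 1.96×10^-6; √(3.17ν²L/(gD³h_f)) = 9.80×10^-5
Q = -0.965·0.009600·ln(9.993×10^-5) = 0.08533 m³/s
Check: V = 1.77 m/s, Re = 2.06×10^5, f = 0.01552, h_f = 6.67 m ≈ 6.71 m ✓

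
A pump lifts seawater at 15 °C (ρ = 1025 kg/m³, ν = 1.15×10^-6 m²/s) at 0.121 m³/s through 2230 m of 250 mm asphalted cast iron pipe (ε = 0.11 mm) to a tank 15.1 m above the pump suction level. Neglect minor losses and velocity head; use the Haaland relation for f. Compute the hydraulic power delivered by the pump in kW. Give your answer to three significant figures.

V = 4Q/(πD²) = 2.465 m/s; Re = 5.36×10^5; ε/D = 4.40×10^-4; f = 0.01713
h_f = f(L/D)V²/2g = 47.31 m
Total head H = z + h_f = 15.1 + 47.31 = 62.41 m
P_hyd = ρgQH = 1025·9.81·0.121·62.41 = 75.94 kW

P_hyd ≈ 75.9 kW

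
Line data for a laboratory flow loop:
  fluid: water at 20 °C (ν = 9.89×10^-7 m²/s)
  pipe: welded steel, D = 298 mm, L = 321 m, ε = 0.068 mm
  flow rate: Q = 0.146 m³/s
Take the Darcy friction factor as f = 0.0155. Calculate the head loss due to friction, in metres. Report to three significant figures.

h_f ≈ 3.73 m

V = 4Q/(πD²) = 4·0.146/(π·0.298²) = 2.093 m/s
h_f = f(L/D)V²/(2g) = 0.01550·(321/0.298)·2.093²/(2·9.81) = 3.729 m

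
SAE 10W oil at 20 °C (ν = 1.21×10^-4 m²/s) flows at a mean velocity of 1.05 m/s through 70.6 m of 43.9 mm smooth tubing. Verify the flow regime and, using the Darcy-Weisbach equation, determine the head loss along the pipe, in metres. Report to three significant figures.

h_f ≈ 15.2 m

Re = VD/ν = 1.05·0.04390/1.21×10^-4 = 381 → laminar (Re < 2300)
f = 64/Re = 0.1680
h_f = f(L/D)V²/(2g) = 0.1680·(70.6/0.04390)·1.05²/(2·9.81) = 15.18 m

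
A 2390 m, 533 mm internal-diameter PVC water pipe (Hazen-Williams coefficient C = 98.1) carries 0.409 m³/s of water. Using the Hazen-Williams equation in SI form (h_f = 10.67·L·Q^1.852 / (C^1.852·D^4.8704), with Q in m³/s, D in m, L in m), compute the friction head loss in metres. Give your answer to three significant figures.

h_f ≈ 21.4 m

h_f = 10.67·2390·0.409^1.852 / (98.1^1.852·0.533^4.8704) = 21.37 m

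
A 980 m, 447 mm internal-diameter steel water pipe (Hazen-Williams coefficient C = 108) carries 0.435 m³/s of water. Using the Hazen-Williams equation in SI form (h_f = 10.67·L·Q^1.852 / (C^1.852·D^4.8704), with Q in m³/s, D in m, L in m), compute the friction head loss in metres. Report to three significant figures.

h_f = 10.67·980·0.435^1.852 / (108^1.852·0.447^4.8704) = 19.37 m

h_f ≈ 19.4 m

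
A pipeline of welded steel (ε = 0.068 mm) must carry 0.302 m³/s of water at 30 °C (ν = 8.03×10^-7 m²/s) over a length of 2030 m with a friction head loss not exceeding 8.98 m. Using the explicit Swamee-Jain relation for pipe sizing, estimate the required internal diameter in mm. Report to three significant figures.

D ≈ 479 mm

Swamee-Jain (Type III): D = 0.66·[ε^1.25·(LQ²/(gh_f))^4.75 + ν·Q^9.4·(L/(gh_f))^5.2]^0.04
LQ²/(gh_f) = 2.102; L/(gh_f) = 23.04
Term 1 = ε^1.25·(…)^4.75 = 2.10×10^-4; Term 2 = ν·Q^9.4·(…)^5.2 = 1.26×10^-4
D = 0.66·(2.10×10^-4 + 1.26×10^-4)^0.04 = 0.4793 m = 479 mm
Check: V = 1.67 m/s, Re = 9.99×10^5, f = 0.01408, h_f = 8.51 m ≈ 8.98 m ✓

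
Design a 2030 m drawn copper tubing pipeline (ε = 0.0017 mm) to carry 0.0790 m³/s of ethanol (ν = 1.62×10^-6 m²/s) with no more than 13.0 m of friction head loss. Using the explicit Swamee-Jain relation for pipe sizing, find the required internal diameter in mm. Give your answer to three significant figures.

D ≈ 265 mm

Swamee-Jain (Type III): D = 0.66·[ε^1.25·(LQ²/(gh_f))^4.75 + ν·Q^9.4·(L/(gh_f))^5.2]^0.04
LQ²/(gh_f) = 0.09934; L/(gh_f) = 15.92
Term 1 = ε^1.25·(…)^4.75 = 1.06×10^-12; Term 2 = ν·Q^9.4·(…)^5.2 = 1.25×10^-10
D = 0.66·(1.06×10^-12 + 1.25×10^-10)^0.04 = 0.2652 m = 265 mm
Check: V = 1.43 m/s, Re = 2.34×10^5, f = 0.01513, h_f = 12.1 m ≈ 13.0 m ✓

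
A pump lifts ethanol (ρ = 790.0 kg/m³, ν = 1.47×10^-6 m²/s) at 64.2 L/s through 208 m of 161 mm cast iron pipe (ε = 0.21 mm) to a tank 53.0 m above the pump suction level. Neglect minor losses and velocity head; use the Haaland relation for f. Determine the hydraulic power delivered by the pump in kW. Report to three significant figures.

V = 4Q/(πD²) = 3.154 m/s; Re = 3.45×10^5; ε/D = 0.00130; f = 0.02163
h_f = f(L/D)V²/2g = 14.17 m
Total head H = z + h_f = 53.0 + 14.17 = 67.17 m
P_hyd = ρgQH = 790.0·9.81·0.0642·67.17 = 33.42 kW

P_hyd ≈ 33.4 kW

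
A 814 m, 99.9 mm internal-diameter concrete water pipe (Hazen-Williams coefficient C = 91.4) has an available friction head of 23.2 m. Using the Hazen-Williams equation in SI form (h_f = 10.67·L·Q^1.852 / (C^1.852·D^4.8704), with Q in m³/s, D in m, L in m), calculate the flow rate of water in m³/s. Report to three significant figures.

Rearranging: Q = [h_f·C^1.852·D^4.8704 / (10.67·L)]^(1/1.852)
Q = [23.2·91.4^1.852·0.0999^4.8704 / (10.67·814)]^0.540 = 0.008720 m³/s

Q ≈ 0.00872 m³/s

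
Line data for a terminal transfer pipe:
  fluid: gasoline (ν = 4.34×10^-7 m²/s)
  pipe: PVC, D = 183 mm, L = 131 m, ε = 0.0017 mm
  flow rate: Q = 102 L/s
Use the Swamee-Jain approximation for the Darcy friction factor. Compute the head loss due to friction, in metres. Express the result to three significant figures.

h_f ≈ 6.04 m

V = 4Q/(πD²) = 4·0.102/(π·0.183²) = 3.878 m/s
Re = VD/ν = 3.878·0.183/4.34×10^-7 = 1.64×10^6 → turbulent
ε/D = 0.0017/183 = 9.29×10^-6
Swamee-Jain: f = 0.01101
h_f = f(L/D)V²/(2g) = 0.01101·(131/0.183)·3.878²/(2·9.81) = 6.042 m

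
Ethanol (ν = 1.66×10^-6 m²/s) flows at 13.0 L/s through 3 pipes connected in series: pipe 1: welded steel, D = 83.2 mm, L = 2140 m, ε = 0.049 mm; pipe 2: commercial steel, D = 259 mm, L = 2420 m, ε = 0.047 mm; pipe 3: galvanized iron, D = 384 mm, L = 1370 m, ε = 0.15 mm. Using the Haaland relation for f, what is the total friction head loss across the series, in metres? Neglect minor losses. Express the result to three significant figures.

Pipe 1: V = 2.391 m/s, Re = 1.20×10^5, ε/D = 5.89×10^-4, f = 0.02002, h_1 = f(L/D)V²/2g = 150.0 m
Pipe 2: V = 0.2467 m/s, Re = 3.85×10^4, ε/D = 1.81×10^-4, f = 0.02244, h_2 = f(L/D)V²/2g = 0.6507 m
Pipe 3: V = 0.1123 m/s, Re = 2.60×10^4, ε/D = 3.91×10^-4, f = 0.02496, h_3 = f(L/D)V²/2g = 0.05718 m
Series → Q common, losses add: H = Σh = 150.8 m

H ≈ 151 m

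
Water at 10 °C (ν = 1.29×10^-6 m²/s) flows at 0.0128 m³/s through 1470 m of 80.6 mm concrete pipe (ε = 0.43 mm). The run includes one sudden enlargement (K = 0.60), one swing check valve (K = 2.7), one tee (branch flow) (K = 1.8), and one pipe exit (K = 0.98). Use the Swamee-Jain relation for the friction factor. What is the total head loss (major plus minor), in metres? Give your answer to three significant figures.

H_L ≈ 188 m

V = 4Q/(πD²) = 2.509 m/s; V²/2g = 0.3208 m
Re = 1.57×10^5, ε/D = 0.00533 → f = 0.03175 (Swamee-Jain)
Major: h_f = f(L/D)·V²/2g = 0.03175·18238·0.3208 = 185.8 m
Minor: ΣK = 6.08; h_m = ΣK·V²/2g = 1.950 m
Total H_L = 185.8 + 1.950 = 187.7 m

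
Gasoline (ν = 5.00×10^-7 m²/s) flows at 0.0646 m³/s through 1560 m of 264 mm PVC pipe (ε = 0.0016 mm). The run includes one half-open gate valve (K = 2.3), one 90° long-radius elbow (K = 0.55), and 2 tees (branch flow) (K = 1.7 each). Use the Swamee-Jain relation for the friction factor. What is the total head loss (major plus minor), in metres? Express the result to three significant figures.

V = 4Q/(πD²) = 1.180 m/s; V²/2g = 0.07099 m
Re = 6.23×10^5, ε/D = 6.06×10^-6 → f = 0.01270 (Swamee-Jain)
Major: h_f = f(L/D)·V²/2g = 0.01270·5909·0.07099 = 5.328 m
Minor: ΣK = 6.25; h_m = ΣK·V²/2g = 0.4437 m
Total H_L = 5.328 + 0.4437 = 5.772 m

H_L ≈ 5.77 m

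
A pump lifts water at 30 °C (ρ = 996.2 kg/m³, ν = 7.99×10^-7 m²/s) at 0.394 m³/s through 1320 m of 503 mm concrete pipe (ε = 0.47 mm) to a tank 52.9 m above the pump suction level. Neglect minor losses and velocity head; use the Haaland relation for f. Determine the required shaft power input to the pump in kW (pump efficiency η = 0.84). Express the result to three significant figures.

V = 4Q/(πD²) = 1.983 m/s; Re = 1.25×10^6; ε/D = 9.34×10^-4; f = 0.01958
h_f = f(L/D)V²/2g = 10.30 m
Total head H = z + h_f = 52.9 + 10.30 = 63.20 m
P_hyd = ρgQH = 996.2·9.81·0.394·63.20 = 243.3 kW
P_shaft = P_hyd/η = 243.3/0.84 = 289.7 kW

P_shaft ≈ 290 kW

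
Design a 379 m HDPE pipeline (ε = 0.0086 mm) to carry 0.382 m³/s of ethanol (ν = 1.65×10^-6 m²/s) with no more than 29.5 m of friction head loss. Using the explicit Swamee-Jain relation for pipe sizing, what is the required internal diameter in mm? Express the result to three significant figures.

Swamee-Jain (Type III): D = 0.66·[ε^1.25·(LQ²/(gh_f))^4.75 + ν·Q^9.4·(L/(gh_f))^5.2]^0.04
LQ²/(gh_f) = 0.1911; L/(gh_f) = 1.310
Term 1 = ε^1.25·(…)^4.75 = 1.80×10^-10; Term 2 = ν·Q^9.4·(…)^5.2 = 7.91×10^-10
D = 0.66·(1.80×10^-10 + 7.91×10^-10)^0.04 = 0.2878 m = 288 mm
Check: V = 5.87 m/s, Re = 1.02×10^6, f = 0.01226, h_f = 28.4 m ≈ 29.5 m ✓

D ≈ 288 mm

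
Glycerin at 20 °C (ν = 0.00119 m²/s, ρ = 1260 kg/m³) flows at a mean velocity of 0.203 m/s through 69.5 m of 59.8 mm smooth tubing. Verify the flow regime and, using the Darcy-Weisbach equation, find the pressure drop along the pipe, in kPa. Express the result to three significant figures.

Δp ≈ 189 kPa

Re = VD/ν = 0.203·0.05980/0.00119 = 10.2 → laminar (Re < 2300)
f = 64/Re = 6.274
h_f = f(L/D)V²/(2g) = 6.274·(69.5/0.05980)·0.203²/(2·9.81) = 15.31 m
Δp = ρg·h_f = 1260·9.81·15.31 = 189.3 kPa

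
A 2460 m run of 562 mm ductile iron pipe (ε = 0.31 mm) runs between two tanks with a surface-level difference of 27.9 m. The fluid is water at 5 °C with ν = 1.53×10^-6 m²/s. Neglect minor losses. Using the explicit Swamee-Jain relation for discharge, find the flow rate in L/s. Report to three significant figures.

Swamee-Jain (Type II): Q = -0.965·√(gD⁵h_f/L)·ln[ε/(3.7D) + √(3.17ν²L/(gD³h_f))]
√(gD⁵h_f/L) = √(9.81·0.562⁵·27.9/2460) = 0.07898
ε/(3.7D) = 1.49×10^-4; √(3.17ν²L/(gD³h_f)) = 1.94×10^-5
Q = -0.965·0.07898·ln(1.685×10^-4) = 0.6622 m³/s
Check: V = 2.67 m/s, Re = 9.81×10^5, f = 0.01765, h_f = 28.1 m ≈ 27.9 m ✓

Q ≈ 662 L/s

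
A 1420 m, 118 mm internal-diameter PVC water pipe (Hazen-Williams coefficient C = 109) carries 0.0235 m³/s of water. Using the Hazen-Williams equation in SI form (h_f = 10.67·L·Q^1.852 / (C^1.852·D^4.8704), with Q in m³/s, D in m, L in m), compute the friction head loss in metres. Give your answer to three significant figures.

h_f = 10.67·1420·0.0235^1.852 / (109^1.852·0.118^4.8704) = 81.41 m

h_f ≈ 81.4 m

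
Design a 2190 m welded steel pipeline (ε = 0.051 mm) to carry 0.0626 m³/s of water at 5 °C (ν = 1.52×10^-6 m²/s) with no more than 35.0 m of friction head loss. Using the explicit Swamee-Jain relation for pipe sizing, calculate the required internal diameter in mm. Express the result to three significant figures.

Swamee-Jain (Type III): D = 0.66·[ε^1.25·(LQ²/(gh_f))^4.75 + ν·Q^9.4·(L/(gh_f))^5.2]^0.04
LQ²/(gh_f) = 0.02500; L/(gh_f) = 6.378
Term 1 = ε^1.25·(…)^4.75 = 1.06×10^-13; Term 2 = ν·Q^9.4·(…)^5.2 = 1.13×10^-13
D = 0.66·(1.06×10^-13 + 1.13×10^-13)^0.04 = 0.2057 m = 206 mm
Check: V = 1.88 m/s, Re = 2.55×10^5, f = 0.01697, h_f = 32.7 m ≈ 35.0 m ✓

D ≈ 206 mm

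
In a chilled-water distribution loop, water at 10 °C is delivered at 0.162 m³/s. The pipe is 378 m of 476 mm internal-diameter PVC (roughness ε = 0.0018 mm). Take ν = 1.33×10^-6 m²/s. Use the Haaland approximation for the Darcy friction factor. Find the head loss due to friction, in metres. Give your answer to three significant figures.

V = 4Q/(πD²) = 4·0.162/(π·0.476²) = 0.9104 m/s
Re = VD/ν = 0.9104·0.476/1.33×10^-6 = 3.26×10^5 → turbulent
ε/D = 0.0018/476 = 3.78×10^-6
Haaland: f = 0.01415
h_f = f(L/D)V²/(2g) = 0.01415·(378/0.476)·0.9104²/(2·9.81) = 0.4748 m

h_f ≈ 0.475 m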